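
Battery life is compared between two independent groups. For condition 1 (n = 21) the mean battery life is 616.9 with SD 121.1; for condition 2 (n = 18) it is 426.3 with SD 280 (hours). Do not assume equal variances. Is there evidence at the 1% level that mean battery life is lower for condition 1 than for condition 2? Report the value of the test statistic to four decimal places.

Let group 1 = condition 1, group 2 = condition 2. H0: μ_1 = μ_2; H1: μ_1 < μ_2 (Welch's two-sample t-test, left-tailed).
t = (x̄_1 − x̄_2)/√(s_1²/n_1 + s_2²/n_2) = (616.9 − 426.3)/√(121.1²/21 + 280²/18) = 2.6811
Welch–Satterthwaite df ≈ 22.40
p-value = P(T ≤ 2.6811) ≈ 0.993
Since p ≈ 0.993 > α = 0.01, fail to reject H0; the evidence is not statistically significant.

2.6811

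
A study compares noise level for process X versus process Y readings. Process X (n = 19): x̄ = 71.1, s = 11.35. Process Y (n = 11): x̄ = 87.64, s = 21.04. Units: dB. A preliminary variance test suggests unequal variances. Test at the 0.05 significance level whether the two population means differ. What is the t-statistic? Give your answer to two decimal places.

Let group 1 = process X, group 2 = process Y. H0: μ_1 = μ_2; H1: μ_1 ≠ μ_2 (Welch's two-sample t-test, two-sided).
t = (x̄_1 − x̄_2)/√(s_1²/n_1 + s_2²/n_2) = (71.1 − 87.64)/√(11.35²/19 + 21.04²/11) = -2.41
Welch–Satterthwaite df ≈ 13.44
Two-sided p-value ≈ 0.031
Since p ≈ 0.031 < α = 0.05, reject H0; the evidence is statistically significant.

-2.41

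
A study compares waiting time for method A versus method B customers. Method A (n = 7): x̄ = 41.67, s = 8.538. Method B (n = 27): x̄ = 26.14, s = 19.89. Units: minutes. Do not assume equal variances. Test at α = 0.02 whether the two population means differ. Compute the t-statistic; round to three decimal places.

Let group 1 = method A, group 2 = method B. H0: μ_1 = μ_2; H1: μ_1 ≠ μ_2 (Welch's two-sample t-test, two-sided).
t = (x̄_1 − x̄_2)/√(s_1²/n_1 + s_2²/n_2) = (41.67 − 26.14)/√(8.538²/7 + 19.89²/27) = 3.102
Welch–Satterthwaite df ≈ 23.86
Two-sided p-value ≈ 0.005
Since p ≈ 0.005 < α = 0.02, reject H0; the evidence is statistically significant.

3.102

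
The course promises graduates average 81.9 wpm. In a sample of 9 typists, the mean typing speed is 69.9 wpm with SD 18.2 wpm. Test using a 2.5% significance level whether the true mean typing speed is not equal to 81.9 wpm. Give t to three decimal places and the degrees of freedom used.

H0: μ = 81.9; H1: μ ≠ 81.9 (one-sample t-test, two-sided).
t = (x̄ − μ₀)/(s/√n) = (69.9 − 81.9)/(18.2/√9) = -1.978
df = n − 1 = 8
Two-sided p-value ≈ 0.083
Since p ≈ 0.083 > α = 0.025, fail to reject H0; the data do not provide sufficient evidence against H0.

t = -1.978, df = 8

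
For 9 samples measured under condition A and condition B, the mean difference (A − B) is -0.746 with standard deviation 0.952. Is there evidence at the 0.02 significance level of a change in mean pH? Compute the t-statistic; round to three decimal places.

-2.351

H0: μ_d = 0; H1: μ_d ≠ 0 (paired t-test on the differences, two-sided).
t = d̄/(s_d/√n) = -0.746/(0.952/√9) = -2.351
df = n − 1 = 8
Two-sided p-value ≈ 0.0466
Since p ≈ 0.0466 > α = 0.02, fail to reject H0; the data do not provide sufficient evidence against H0.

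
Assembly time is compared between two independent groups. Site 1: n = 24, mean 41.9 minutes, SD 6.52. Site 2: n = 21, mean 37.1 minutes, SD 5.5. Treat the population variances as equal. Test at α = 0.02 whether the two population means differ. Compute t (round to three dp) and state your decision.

t = 2.648; reject H0

Let group 1 = site 1, group 2 = site 2. H0: μ_1 = μ_2; H1: μ_1 ≠ μ_2 (two-sample pooled-variance t-test, two-sided).
s_p² = [(24−1)·6.52² + (21−1)·5.5²]/(24+21−2) = 36.8079
t = (41.9 − 37.1)/√[36.8079·(1/24 + 1/21)] = 2.648
df = n₁ + n₂ − 2 = 43
Two-sided p-value ≈ 0.0113
Since p ≈ 0.0113 < α = 0.02, reject H0; the data support H1.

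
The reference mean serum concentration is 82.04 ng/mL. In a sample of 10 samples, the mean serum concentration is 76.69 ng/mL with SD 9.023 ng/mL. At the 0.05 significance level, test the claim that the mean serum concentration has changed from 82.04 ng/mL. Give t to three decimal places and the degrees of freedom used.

t = -1.875, df = 9

H0: μ = 82.04; H1: μ ≠ 82.04 (one-sample t-test, two-sided).
t = (x̄ − μ₀)/(s/√n) = (76.69 − 82.04)/(9.023/√10) = -1.875
df = n − 1 = 9
Two-sided p-value ≈ 0.094
Since p ≈ 0.094 > α = 0.05, fail to reject H0; the data do not provide sufficient evidence against H0.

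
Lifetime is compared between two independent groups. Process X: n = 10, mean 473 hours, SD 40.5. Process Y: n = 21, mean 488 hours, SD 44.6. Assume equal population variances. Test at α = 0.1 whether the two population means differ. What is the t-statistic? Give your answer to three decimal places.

-0.900

Let group 1 = process X, group 2 = process Y. H0: μ_1 = μ_2; H1: μ_1 ≠ μ_2 (two-sample pooled-variance t-test, two-sided).
s_p² = [(10−1)·40.5² + (21−1)·44.6²]/(10+21−2) = 1880.88
t = (473 − 488)/√[1880.88·(1/10 + 1/21)] = -0.900
df = n₁ + n₂ − 2 = 29
Two-sided p-value ≈ 0.3754
Since p ≈ 0.3754 > α = 0.1, fail to reject H0; the data do not provide sufficient evidence against H0.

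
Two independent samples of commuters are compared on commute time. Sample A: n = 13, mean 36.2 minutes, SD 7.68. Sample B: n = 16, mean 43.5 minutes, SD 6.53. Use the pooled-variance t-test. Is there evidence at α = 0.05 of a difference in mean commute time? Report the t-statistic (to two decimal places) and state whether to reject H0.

t = -2.77; reject H0

Let group 1 = sample A, group 2 = sample B. H0: μ_1 = μ_2; H1: μ_1 ≠ μ_2 (two-sample pooled-variance t-test, two-sided).
s_p² = [(13−1)·7.68² + (16−1)·6.53²]/(13+16−2) = 49.9038
t = (36.2 − 43.5)/√[49.9038·(1/13 + 1/16)] = -2.77
df = n₁ + n₂ − 2 = 27
Two-sided p-value ≈ 0.0101
Since p ≈ 0.0101 < α = 0.05, reject H0; the data support H1.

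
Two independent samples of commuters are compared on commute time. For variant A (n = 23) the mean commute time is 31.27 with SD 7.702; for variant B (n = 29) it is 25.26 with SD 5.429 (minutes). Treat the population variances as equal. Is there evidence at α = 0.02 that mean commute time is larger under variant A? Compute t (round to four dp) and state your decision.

t = 3.2976; reject H0

Let group 1 = variant A, group 2 = variant B. H0: μ_1 = μ_2; H1: μ_1 > μ_2 (two-sample pooled-variance t-test, right-tailed).
s_p² = [(23−1)·7.702² + (29−1)·5.429²]/(23+29−2) = 42.6066
t = (31.27 − 25.26)/√[42.6066·(1/23 + 1/29)] = 3.2976
df = n₁ + n₂ − 2 = 50
p-value = P(T ≥ 3.2976) ≈ 0.0009
Since p ≈ 0.0009 < α = 0.02, reject H0; the evidence is statistically significant.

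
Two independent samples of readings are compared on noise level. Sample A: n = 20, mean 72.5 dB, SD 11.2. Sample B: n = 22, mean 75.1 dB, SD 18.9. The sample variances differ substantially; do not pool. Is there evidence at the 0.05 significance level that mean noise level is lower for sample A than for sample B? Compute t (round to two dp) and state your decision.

t = -0.55; fail to reject H0

Let group 1 = sample A, group 2 = sample B. H0: μ_1 = μ_2; H1: μ_1 < μ_2 (Welch's two-sample t-test, left-tailed).
t = (x̄_1 − x̄_2)/√(s_1²/n_1 + s_2²/n_2) = (72.5 − 75.1)/√(11.2²/20 + 18.9²/22) = -0.55
Welch–Satterthwaite df ≈ 34.64
p-value = P(T ≤ -0.55) ≈ 0.294
Since p ≈ 0.294 > α = 0.05, fail to reject H0; the evidence is not statistically significant.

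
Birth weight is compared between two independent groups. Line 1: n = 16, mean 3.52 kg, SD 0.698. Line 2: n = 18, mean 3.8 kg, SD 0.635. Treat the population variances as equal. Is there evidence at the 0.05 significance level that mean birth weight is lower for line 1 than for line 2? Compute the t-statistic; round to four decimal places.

-1.2249

Let group 1 = line 1, group 2 = line 2. H0: μ_1 = μ_2; H1: μ_1 < μ_2 (two-sample pooled-variance t-test, left-tailed).
s_p² = [(16−1)·0.698² + (18−1)·0.635²]/(16+18−2) = 0.44259
t = (3.52 − 3.8)/√[0.44259·(1/16 + 1/18)] = -1.2249
df = n₁ + n₂ − 2 = 32
p-value = P(T ≤ -1.2249) ≈ 0.115
Since p ≈ 0.115 > α = 0.05, fail to reject H0; the data do not provide sufficient evidence against H0.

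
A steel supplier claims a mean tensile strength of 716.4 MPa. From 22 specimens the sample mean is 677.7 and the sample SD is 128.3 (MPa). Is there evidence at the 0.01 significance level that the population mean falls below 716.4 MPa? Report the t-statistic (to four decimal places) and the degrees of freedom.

H0: μ = 716.4; H1: μ < 716.4 (one-sample t-test, left-tailed).
t = (x̄ − μ₀)/(s/√n) = (677.7 − 716.4)/(128.3/√22) = -1.4148
df = n − 1 = 21
p-value = P(T ≤ -1.4148) ≈ 0.086
Since p ≈ 0.086 > α = 0.01, fail to reject H0; the data do not provide sufficient evidence against H0.

t = -1.4148, df = 21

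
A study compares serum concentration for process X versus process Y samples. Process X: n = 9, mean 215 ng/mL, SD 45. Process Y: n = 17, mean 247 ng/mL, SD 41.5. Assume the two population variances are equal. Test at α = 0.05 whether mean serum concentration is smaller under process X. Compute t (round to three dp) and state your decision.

Let group 1 = process X, group 2 = process Y. H0: μ_1 = μ_2; H1: μ_1 < μ_2 (two-sample pooled-variance t-test, left-tailed).
s_p² = [(9−1)·45² + (17−1)·41.5²]/(9+17−2) = 1823.17
t = (215 − 247)/√[1823.17·(1/9 + 1/17)] = -1.818
df = n₁ + n₂ − 2 = 24
p-value = P(T ≤ -1.818) ≈ 0.0408
Since p ≈ 0.0408 < α = 0.05, reject H0; the evidence is statistically significant.

t = -1.818; reject H0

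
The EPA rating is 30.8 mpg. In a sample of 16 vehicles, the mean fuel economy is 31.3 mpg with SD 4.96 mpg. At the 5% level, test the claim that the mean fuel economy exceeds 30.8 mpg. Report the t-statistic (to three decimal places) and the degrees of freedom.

t = 0.403, df = 15

H0: μ = 30.8; H1: μ > 30.8 (one-sample t-test, right-tailed).
t = (x̄ − μ₀)/(s/√n) = (31.3 − 30.8)/(4.96/√16) = 0.403
df = n − 1 = 15
p-value = P(T ≥ 0.403) ≈ 0.3462
Since p ≈ 0.3462 > α = 0.05, fail to reject H0; the data do not provide sufficient evidence against H0.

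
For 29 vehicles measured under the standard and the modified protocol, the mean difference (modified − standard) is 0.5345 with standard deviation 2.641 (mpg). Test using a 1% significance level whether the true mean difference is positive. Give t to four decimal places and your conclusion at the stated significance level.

H0: μ_d = 0; H1: μ_d > 0 (paired t-test on the differences, right-tailed).
t = d̄/(s_d/√n) = 0.5345/(2.641/√29) = 1.0899
df = n − 1 = 28
p-value = P(T ≥ 1.0899) ≈ 0.143
Since p ≈ 0.143 > α = 0.01, fail to reject H0; the data do not provide sufficient evidence against H0.

t = 1.0899; fail to reject H0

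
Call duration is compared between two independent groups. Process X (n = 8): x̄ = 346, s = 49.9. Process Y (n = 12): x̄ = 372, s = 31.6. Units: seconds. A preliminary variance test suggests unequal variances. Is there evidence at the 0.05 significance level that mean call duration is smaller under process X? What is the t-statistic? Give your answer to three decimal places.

-1.309

Let group 1 = process X, group 2 = process Y. H0: μ_1 = μ_2; H1: μ_1 < μ_2 (Welch's two-sample t-test, left-tailed).
t = (x̄_1 − x̄_2)/√(s_1²/n_1 + s_2²/n_2) = (346 − 372)/√(49.9²/8 + 31.6²/12) = -1.309
Welch–Satterthwaite df ≈ 10.75
p-value = P(T ≤ -1.309) ≈ 0.109
Since p ≈ 0.109 > α = 0.05, fail to reject H0; the data do not provide sufficient evidence against H0.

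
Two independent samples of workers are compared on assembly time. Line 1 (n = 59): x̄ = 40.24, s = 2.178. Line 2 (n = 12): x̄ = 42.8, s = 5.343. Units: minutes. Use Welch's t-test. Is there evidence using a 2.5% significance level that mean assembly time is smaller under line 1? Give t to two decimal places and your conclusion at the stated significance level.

t = -1.63; fail to reject H0

Let group 1 = line 1, group 2 = line 2. H0: μ_1 = μ_2; H1: μ_1 < μ_2 (Welch's two-sample t-test, left-tailed).
t = (x̄_1 − x̄_2)/√(s_1²/n_1 + s_2²/n_2) = (40.24 − 42.8)/√(2.178²/59 + 5.343²/12) = -1.63
Welch–Satterthwaite df ≈ 11.75
p-value = P(T ≤ -1.63) ≈ 0.065
Since p ≈ 0.065 > α = 0.025, fail to reject H0; the data do not provide sufficient evidence against H0.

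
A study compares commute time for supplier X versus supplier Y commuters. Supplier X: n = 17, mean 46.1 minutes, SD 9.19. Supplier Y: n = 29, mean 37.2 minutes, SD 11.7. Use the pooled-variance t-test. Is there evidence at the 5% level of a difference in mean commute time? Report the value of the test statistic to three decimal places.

Let group 1 = supplier X, group 2 = supplier Y. H0: μ_1 = μ_2; H1: μ_1 ≠ μ_2 (two-sample pooled-variance t-test, two-sided).
s_p² = [(17−1)·9.19² + (29−1)·11.7²]/(17+29−2) = 117.823
t = (46.1 − 37.2)/√[117.823·(1/17 + 1/29)] = 2.684
df = n₁ + n₂ − 2 = 44
Two-sided p-value ≈ 0.010
Since p ≈ 0.010 < α = 0.05, reject H0; the data support H1.

2.684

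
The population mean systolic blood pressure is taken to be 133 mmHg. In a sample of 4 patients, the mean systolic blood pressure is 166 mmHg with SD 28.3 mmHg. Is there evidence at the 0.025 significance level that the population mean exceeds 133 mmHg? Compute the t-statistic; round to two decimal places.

H0: μ = 133; H1: μ > 133 (one-sample t-test, right-tailed).
t = (x̄ − μ₀)/(s/√n) = (166 − 133)/(28.3/√4) = 2.33
df = n − 1 = 3
p-value = P(T ≥ 2.33) ≈ 0.0510
Since p ≈ 0.0510 > α = 0.025, fail to reject H0; the data do not provide sufficient evidence against H0.

2.33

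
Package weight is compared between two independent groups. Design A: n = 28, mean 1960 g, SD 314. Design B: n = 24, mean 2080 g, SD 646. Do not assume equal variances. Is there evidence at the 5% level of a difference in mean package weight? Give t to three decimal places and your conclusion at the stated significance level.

Let group 1 = design A, group 2 = design B. H0: μ_1 = μ_2; H1: μ_1 ≠ μ_2 (Welch's two-sample t-test, two-sided).
t = (x̄_1 − x̄_2)/√(s_1²/n_1 + s_2²/n_2) = (1960 − 2080)/√(314²/28 + 646²/24) = -0.830
Welch–Satterthwaite df ≈ 32.14
Two-sided p-value ≈ 0.413
Since p ≈ 0.413 > α = 0.05, fail to reject H0; the data do not provide sufficient evidence against H0.

t = -0.830; fail to reject H0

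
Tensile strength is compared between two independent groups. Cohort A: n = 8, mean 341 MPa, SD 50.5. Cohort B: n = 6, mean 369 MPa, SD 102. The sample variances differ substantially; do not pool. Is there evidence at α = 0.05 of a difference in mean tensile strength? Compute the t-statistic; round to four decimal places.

Let group 1 = cohort A, group 2 = cohort B. H0: μ_1 = μ_2; H1: μ_1 ≠ μ_2 (Welch's two-sample t-test, two-sided).
t = (x̄_1 − x̄_2)/√(s_1²/n_1 + s_2²/n_2) = (341 − 369)/√(50.5²/8 + 102²/6) = -0.6180
Welch–Satterthwaite df ≈ 6.84
Two-sided p-value ≈ 0.5566
Since p ≈ 0.5566 > α = 0.05, fail to reject H0; the data do not provide sufficient evidence against H0.

-0.6180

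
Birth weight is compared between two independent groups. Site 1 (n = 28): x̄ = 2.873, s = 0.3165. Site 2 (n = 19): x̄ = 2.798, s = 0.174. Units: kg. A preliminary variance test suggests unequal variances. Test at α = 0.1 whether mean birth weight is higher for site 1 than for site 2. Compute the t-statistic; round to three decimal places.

Let group 1 = site 1, group 2 = site 2. H0: μ_1 = μ_2; H1: μ_1 > μ_2 (Welch's two-sample t-test, right-tailed).
t = (x̄_1 − x̄_2)/√(s_1²/n_1 + s_2²/n_2) = (2.873 − 2.798)/√(0.3165²/28 + 0.174²/19) = 1.043
Welch–Satterthwaite df ≈ 43.47
p-value = P(T ≥ 1.043) ≈ 0.151
Since p ≈ 0.151 > α = 0.1, fail to reject H0; the evidence is not statistically significant.

1.043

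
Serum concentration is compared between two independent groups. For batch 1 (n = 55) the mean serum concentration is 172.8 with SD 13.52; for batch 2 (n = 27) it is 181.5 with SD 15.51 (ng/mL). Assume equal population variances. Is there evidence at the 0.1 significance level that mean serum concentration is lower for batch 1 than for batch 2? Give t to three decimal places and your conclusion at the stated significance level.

Let group 1 = batch 1, group 2 = batch 2. H0: μ_1 = μ_2; H1: μ_1 < μ_2 (two-sample pooled-variance t-test, left-tailed).
s_p² = [(55−1)·13.52² + (27−1)·15.51²]/(55+27−2) = 201.566
t = (172.8 − 181.5)/√[201.566·(1/55 + 1/27)] = -2.608
df = n₁ + n₂ − 2 = 80
p-value = P(T ≤ -2.608) ≈ 0.005
Since p ≈ 0.005 < α = 0.1, reject H0; the evidence is statistically significant.

t = -2.608; reject H0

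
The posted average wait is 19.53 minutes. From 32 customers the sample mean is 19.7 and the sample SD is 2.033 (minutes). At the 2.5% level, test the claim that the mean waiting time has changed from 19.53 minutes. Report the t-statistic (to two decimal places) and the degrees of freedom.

H0: μ = 19.53; H1: μ ≠ 19.53 (one-sample t-test, two-sided).
t = (x̄ − μ₀)/(s/√n) = (19.7 − 19.53)/(2.033/√32) = 0.47
df = n − 1 = 31
Two-sided p-value ≈ 0.6395
Since p ≈ 0.6395 > α = 0.025, fail to reject H0; the evidence is not statistically significant.

t = 0.47, df = 31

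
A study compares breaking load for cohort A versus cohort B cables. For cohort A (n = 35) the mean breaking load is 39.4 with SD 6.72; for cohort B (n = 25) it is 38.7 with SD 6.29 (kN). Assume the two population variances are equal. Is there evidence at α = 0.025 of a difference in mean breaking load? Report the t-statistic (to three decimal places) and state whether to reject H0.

Let group 1 = cohort A, group 2 = cohort B. H0: μ_1 = μ_2; H1: μ_1 ≠ μ_2 (two-sample pooled-variance t-test, two-sided).
s_p² = [(35−1)·6.72² + (25−1)·6.29²]/(35+25−2) = 42.8435
t = (39.4 − 38.7)/√[42.8435·(1/35 + 1/25)] = 0.408
df = n₁ + n₂ − 2 = 58
Two-sided p-value ≈ 0.684
Since p ≈ 0.684 > α = 0.025, fail to reject H0; the evidence is not statistically significant.

t = 0.408; fail to reject H0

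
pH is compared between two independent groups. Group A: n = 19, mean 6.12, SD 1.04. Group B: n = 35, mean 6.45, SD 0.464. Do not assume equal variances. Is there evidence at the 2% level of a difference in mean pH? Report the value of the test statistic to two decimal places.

Let group 1 = group A, group 2 = group B. H0: μ_1 = μ_2; H1: μ_1 ≠ μ_2 (Welch's two-sample t-test, two-sided).
t = (x̄_1 − x̄_2)/√(s_1²/n_1 + s_2²/n_2) = (6.12 − 6.45)/√(1.04²/19 + 0.464²/35) = -1.31
Welch–Satterthwaite df ≈ 21.96
Two-sided p-value ≈ 0.202
Since p ≈ 0.202 > α = 0.02, fail to reject H0; the evidence is not statistically significant.

-1.31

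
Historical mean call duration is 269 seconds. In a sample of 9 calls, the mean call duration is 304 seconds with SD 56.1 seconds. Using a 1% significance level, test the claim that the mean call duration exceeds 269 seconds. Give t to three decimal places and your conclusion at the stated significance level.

t = 1.872; fail to reject H0

H0: μ = 269; H1: μ > 269 (one-sample t-test, right-tailed).
t = (x̄ − μ₀)/(s/√n) = (304 − 269)/(56.1/√9) = 1.872
df = n − 1 = 8
p-value = P(T ≥ 1.872) ≈ 0.0491
Since p ≈ 0.0491 > α = 0.01, fail to reject H0; the evidence is not statistically significant.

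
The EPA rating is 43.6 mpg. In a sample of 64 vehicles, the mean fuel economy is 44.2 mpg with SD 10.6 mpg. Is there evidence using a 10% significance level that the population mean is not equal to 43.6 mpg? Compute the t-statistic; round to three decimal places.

H0: μ = 43.6; H1: μ ≠ 43.6 (one-sample t-test, two-sided).
t = (x̄ − μ₀)/(s/√n) = (44.2 − 43.6)/(10.6/√64) = 0.453
df = n − 1 = 63
Two-sided p-value ≈ 0.6522
Since p ≈ 0.6522 > α = 0.1, fail to reject H0; the data do not provide sufficient evidence against H0.

0.453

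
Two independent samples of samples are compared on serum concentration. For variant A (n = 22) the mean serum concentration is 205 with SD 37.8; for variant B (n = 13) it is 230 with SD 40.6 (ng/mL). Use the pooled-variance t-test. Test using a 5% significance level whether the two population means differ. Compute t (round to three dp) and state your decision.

t = -1.840; fail to reject H0

Let group 1 = variant A, group 2 = variant B. H0: μ_1 = μ_2; H1: μ_1 ≠ μ_2 (two-sample pooled-variance t-test, two-sided).
s_p² = [(22−1)·37.8² + (13−1)·40.6²]/(22+13−2) = 1508.67
t = (205 − 230)/√[1508.67·(1/22 + 1/13)] = -1.840
df = n₁ + n₂ − 2 = 33
Two-sided p-value ≈ 0.0748
Since p ≈ 0.0748 > α = 0.05, fail to reject H0; the evidence is not statistically significant.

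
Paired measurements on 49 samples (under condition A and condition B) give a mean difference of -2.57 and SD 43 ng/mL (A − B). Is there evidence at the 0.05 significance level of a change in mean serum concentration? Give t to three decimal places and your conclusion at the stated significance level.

H0: μ_d = 0; H1: μ_d ≠ 0 (paired t-test on the differences, two-sided).
t = d̄/(s_d/√n) = -2.57/(43/√49) = -0.418
df = n − 1 = 48
Two-sided p-value ≈ 0.6775
Since p ≈ 0.6775 > α = 0.05, fail to reject H0; the evidence is not statistically significant.

t = -0.418; fail to reject H0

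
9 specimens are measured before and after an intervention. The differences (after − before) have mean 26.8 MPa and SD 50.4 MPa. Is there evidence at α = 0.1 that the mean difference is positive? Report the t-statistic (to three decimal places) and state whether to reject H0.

t = 1.595; reject H0

H0: μ_d = 0; H1: μ_d > 0 (paired t-test on the differences, right-tailed).
t = d̄/(s_d/√n) = 26.8/(50.4/√9) = 1.595
df = n − 1 = 8
p-value = P(T ≥ 1.595) ≈ 0.075
Since p ≈ 0.075 < α = 0.1, reject H0; the data support H1.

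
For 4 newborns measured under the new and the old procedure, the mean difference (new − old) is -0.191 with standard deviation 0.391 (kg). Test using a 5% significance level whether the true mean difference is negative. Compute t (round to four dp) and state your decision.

H0: μ_d = 0; H1: μ_d < 0 (paired t-test on the differences, left-tailed).
t = d̄/(s_d/√n) = -0.191/(0.391/√4) = -0.9770
df = n − 1 = 3
p-value = P(T ≤ -0.9770) ≈ 0.2003
Since p ≈ 0.2003 > α = 0.05, fail to reject H0; the evidence is not statistically significant.

t = -0.9770; fail to reject H0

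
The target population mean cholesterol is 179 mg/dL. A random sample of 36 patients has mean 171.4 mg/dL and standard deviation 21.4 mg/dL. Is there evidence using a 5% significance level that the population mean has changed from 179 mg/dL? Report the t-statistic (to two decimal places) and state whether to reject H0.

H0: μ = 179; H1: μ ≠ 179 (one-sample t-test, two-sided).
t = (x̄ − μ₀)/(s/√n) = (171.4 − 179)/(21.4/√36) = -2.13
df = n − 1 = 35
Two-sided p-value ≈ 0.040
Since p ≈ 0.040 < α = 0.05, reject H0; the evidence is statistically significant.

t = -2.13; reject H0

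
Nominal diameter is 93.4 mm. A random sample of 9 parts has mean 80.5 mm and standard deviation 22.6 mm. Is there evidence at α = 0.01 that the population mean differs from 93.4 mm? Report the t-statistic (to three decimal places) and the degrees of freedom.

H0: μ = 93.4; H1: μ ≠ 93.4 (one-sample t-test, two-sided).
t = (x̄ − μ₀)/(s/√n) = (80.5 − 93.4)/(22.6/√9) = -1.712
df = n − 1 = 8
Two-sided p-value ≈ 0.1252
Since p ≈ 0.1252 > α = 0.01, fail to reject H0; the data do not provide sufficient evidence against H0.

t = -1.712, df = 8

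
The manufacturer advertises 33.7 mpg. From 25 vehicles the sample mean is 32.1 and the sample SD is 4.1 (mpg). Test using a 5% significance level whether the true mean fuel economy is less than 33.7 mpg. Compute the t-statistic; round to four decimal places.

-1.9512

H0: μ = 33.7; H1: μ < 33.7 (one-sample t-test, left-tailed).
t = (x̄ − μ₀)/(s/√n) = (32.1 − 33.7)/(4.1/√25) = -1.9512
df = n − 1 = 24
p-value = P(T ≤ -1.9512) ≈ 0.031
Since p ≈ 0.031 < α = 0.05, reject H0; the data support H1.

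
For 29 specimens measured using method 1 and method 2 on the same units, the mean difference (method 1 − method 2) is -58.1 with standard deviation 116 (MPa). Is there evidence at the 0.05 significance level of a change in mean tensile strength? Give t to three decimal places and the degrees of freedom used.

H0: μ_d = 0; H1: μ_d ≠ 0 (paired t-test on the differences, two-sided).
t = d̄/(s_d/√n) = -58.1/(116/√29) = -2.697
df = n − 1 = 28
Two-sided p-value ≈ 0.0117
Since p ≈ 0.0117 < α = 0.05, reject H0; the evidence is statistically significant.

t = -2.697, df = 28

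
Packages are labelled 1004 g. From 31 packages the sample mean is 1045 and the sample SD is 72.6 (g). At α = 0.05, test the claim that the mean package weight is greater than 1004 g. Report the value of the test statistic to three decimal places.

3.144

H0: μ = 1004; H1: μ > 1004 (one-sample t-test, right-tailed).
t = (x̄ − μ₀)/(s/√n) = (1045 − 1004)/(72.6/√31) = 3.144
df = n − 1 = 30
p-value = P(T ≥ 3.144) ≈ 0.0019
Since p ≈ 0.0019 < α = 0.05, reject H0; the evidence is statistically significant.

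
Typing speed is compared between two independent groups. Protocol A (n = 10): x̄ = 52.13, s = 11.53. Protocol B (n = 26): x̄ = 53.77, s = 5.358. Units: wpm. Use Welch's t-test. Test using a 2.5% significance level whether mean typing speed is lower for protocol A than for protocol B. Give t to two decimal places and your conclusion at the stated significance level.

Let group 1 = protocol A, group 2 = protocol B. H0: μ_1 = μ_2; H1: μ_1 < μ_2 (Welch's two-sample t-test, left-tailed).
t = (x̄_1 − x̄_2)/√(s_1²/n_1 + s_2²/n_2) = (52.13 − 53.77)/√(11.53²/10 + 5.358²/26) = -0.43
Welch–Satterthwaite df ≈ 10.53
p-value = P(T ≤ -0.43) ≈ 0.337
Since p ≈ 0.337 > α = 0.025, fail to reject H0; the data do not provide sufficient evidence against H0.

t = -0.43; fail to reject H0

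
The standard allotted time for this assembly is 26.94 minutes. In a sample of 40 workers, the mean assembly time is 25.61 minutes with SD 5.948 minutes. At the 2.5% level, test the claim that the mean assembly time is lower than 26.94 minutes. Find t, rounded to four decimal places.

-1.4142

H0: μ = 26.94; H1: μ < 26.94 (one-sample t-test, left-tailed).
t = (x̄ − μ₀)/(s/√n) = (25.61 − 26.94)/(5.948/√40) = -1.4142
df = n − 1 = 39
p-value = P(T ≤ -1.4142) ≈ 0.0826
Since p ≈ 0.0826 > α = 0.025, fail to reject H0; the data do not provide sufficient evidence against H0.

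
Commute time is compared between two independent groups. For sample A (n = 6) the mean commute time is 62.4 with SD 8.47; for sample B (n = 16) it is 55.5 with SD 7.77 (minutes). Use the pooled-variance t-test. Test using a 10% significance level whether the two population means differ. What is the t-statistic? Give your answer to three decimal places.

Let group 1 = sample A, group 2 = sample B. H0: μ_1 = μ_2; H1: μ_1 ≠ μ_2 (two-sample pooled-variance t-test, two-sided).
s_p² = [(6−1)·8.47² + (16−1)·7.77²]/(6+16−2) = 63.2149
t = (62.4 − 55.5)/√[63.2149·(1/6 + 1/16)] = 1.813
df = n₁ + n₂ − 2 = 20
Two-sided p-value ≈ 0.085
Since p ≈ 0.085 < α = 0.1, reject H0; the evidence is statistically significant.

1.813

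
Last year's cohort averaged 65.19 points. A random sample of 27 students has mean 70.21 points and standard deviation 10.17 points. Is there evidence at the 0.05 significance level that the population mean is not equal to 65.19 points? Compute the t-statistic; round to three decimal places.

2.565

H0: μ = 65.19; H1: μ ≠ 65.19 (one-sample t-test, two-sided).
t = (x̄ − μ₀)/(s/√n) = (70.21 − 65.19)/(10.17/√27) = 2.565
df = n − 1 = 26
Two-sided p-value ≈ 0.016
Since p ≈ 0.016 < α = 0.05, reject H0; the data support H1.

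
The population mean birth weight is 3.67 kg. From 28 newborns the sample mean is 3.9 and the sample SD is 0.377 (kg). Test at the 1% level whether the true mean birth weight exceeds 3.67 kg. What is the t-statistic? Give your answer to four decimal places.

3.2282

H0: μ = 3.67; H1: μ > 3.67 (one-sample t-test, right-tailed).
t = (x̄ − μ₀)/(s/√n) = (3.9 − 3.67)/(0.377/√28) = 3.2282
df = n − 1 = 27
p-value = P(T ≥ 3.2282) ≈ 0.0016
Since p ≈ 0.0016 < α = 0.01, reject H0; the evidence is statistically significant.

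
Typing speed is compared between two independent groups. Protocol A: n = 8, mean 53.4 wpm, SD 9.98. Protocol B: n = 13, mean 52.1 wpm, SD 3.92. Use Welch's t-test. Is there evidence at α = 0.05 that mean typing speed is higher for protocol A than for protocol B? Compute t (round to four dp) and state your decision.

Let group 1 = protocol A, group 2 = protocol B. H0: μ_1 = μ_2; H1: μ_1 > μ_2 (Welch's two-sample t-test, right-tailed).
t = (x̄_1 − x̄_2)/√(s_1²/n_1 + s_2²/n_2) = (53.4 − 52.1)/√(9.98²/8 + 3.92²/13) = 0.3521
Welch–Satterthwaite df ≈ 8.35
p-value = P(T ≥ 0.3521) ≈ 0.3667
Since p ≈ 0.3667 > α = 0.05, fail to reject H0; the data do not provide sufficient evidence against H0.

t = 0.3521; fail to reject H0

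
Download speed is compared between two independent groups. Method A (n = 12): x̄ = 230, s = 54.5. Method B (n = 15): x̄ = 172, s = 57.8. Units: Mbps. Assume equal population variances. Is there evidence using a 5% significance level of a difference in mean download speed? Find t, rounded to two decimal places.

Let group 1 = method A, group 2 = method B. H0: μ_1 = μ_2; H1: μ_1 ≠ μ_2 (two-sample pooled-variance t-test, two-sided).
s_p² = [(12−1)·54.5² + (15−1)·57.8²]/(12+15−2) = 3177.78
t = (230 − 172)/√[3177.78·(1/12 + 1/15)] = 2.66
df = n₁ + n₂ − 2 = 25
Two-sided p-value ≈ 0.0136
Since p ≈ 0.0136 < α = 0.05, reject H0; the data support H1.

2.66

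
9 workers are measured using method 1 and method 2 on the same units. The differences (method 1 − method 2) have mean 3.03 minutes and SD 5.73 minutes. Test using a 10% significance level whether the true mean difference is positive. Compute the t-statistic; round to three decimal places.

1.586

H0: μ_d = 0; H1: μ_d > 0 (paired t-test on the differences, right-tailed).
t = d̄/(s_d/√n) = 3.03/(5.73/√9) = 1.586
df = n − 1 = 8
p-value = P(T ≥ 1.586) ≈ 0.076
Since p ≈ 0.076 < α = 0.1, reject H0; the evidence is statistically significant.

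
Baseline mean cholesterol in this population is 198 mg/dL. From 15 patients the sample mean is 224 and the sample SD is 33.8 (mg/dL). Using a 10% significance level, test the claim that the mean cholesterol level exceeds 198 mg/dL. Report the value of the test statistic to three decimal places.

2.979

H0: μ = 198; H1: μ > 198 (one-sample t-test, right-tailed).
t = (x̄ − μ₀)/(s/√n) = (224 − 198)/(33.8/√15) = 2.979
df = n − 1 = 14
p-value = P(T ≥ 2.979) ≈ 0.0050
Since p ≈ 0.0050 < α = 0.1, reject H0; the data support H1.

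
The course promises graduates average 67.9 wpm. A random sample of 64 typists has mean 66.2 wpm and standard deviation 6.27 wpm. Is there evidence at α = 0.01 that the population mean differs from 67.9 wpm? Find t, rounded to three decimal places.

-2.169

H0: μ = 67.9; H1: μ ≠ 67.9 (one-sample t-test, two-sided).
t = (x̄ − μ₀)/(s/√n) = (66.2 − 67.9)/(6.27/√64) = -2.169
df = n − 1 = 63
Two-sided p-value ≈ 0.0339
Since p ≈ 0.0339 > α = 0.01, fail to reject H0; the evidence is not statistically significant.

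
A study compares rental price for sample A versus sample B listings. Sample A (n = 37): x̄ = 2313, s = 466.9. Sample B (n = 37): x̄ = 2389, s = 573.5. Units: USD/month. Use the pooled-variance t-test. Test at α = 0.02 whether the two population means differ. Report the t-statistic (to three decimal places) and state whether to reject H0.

t = -0.625; fail to reject H0

Let group 1 = sample A, group 2 = sample B. H0: μ_1 = μ_2; H1: μ_1 ≠ μ_2 (two-sample pooled-variance t-test, two-sided).
s_p² = [(37−1)·466.9² + (37−1)·573.5²]/(37+37−2) = 273449
t = (2313 − 2389)/√[273449·(1/37 + 1/37)] = -0.625
df = n₁ + n₂ − 2 = 72
Two-sided p-value ≈ 0.5339
Since p ≈ 0.5339 > α = 0.02, fail to reject H0; the data do not provide sufficient evidence against H0.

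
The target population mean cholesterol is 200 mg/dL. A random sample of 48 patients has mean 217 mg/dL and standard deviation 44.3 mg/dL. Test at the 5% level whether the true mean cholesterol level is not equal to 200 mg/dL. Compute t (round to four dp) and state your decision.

H0: μ = 200; H1: μ ≠ 200 (one-sample t-test, two-sided).
t = (x̄ − μ₀)/(s/√n) = (217 − 200)/(44.3/√48) = 2.6587
df = n − 1 = 47
Two-sided p-value ≈ 0.0107
Since p ≈ 0.0107 < α = 0.05, reject H0; the data support H1.

t = 2.6587; reject H0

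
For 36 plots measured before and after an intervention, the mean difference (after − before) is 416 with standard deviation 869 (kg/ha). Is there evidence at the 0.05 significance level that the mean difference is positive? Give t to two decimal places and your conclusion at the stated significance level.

H0: μ_d = 0; H1: μ_d > 0 (paired t-test on the differences, right-tailed).
t = d̄/(s_d/√n) = 416/(869/√36) = 2.87
df = n − 1 = 35
p-value = P(T ≥ 2.87) ≈ 0.0034
Since p ≈ 0.0034 < α = 0.05, reject H0; the evidence is statistically significant.

t = 2.87; reject H0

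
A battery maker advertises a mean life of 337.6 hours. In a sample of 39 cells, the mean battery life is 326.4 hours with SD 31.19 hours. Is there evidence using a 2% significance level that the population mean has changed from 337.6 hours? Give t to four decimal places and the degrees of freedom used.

t = -2.2425, df = 38

H0: μ = 337.6; H1: μ ≠ 337.6 (one-sample t-test, two-sided).
t = (x̄ − μ₀)/(s/√n) = (326.4 − 337.6)/(31.19/√39) = -2.2425
df = n − 1 = 38
Two-sided p-value ≈ 0.031
Since p ≈ 0.031 > α = 0.02, fail to reject H0; the evidence is not statistically significant.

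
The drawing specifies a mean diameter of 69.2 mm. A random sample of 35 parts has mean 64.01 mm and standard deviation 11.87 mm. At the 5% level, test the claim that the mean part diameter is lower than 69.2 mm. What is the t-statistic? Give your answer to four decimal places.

-2.5867

H0: μ = 69.2; H1: μ < 69.2 (one-sample t-test, left-tailed).
t = (x̄ − μ₀)/(s/√n) = (64.01 − 69.2)/(11.87/√35) = -2.5867
df = n − 1 = 34
p-value = P(T ≤ -2.5867) ≈ 0.0071
Since p ≈ 0.0071 < α = 0.05, reject H0; the evidence is statistically significant.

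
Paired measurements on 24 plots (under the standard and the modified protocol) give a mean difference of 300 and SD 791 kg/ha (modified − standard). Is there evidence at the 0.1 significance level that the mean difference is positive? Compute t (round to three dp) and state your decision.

t = 1.858; reject H0

H0: μ_d = 0; H1: μ_d > 0 (paired t-test on the differences, right-tailed).
t = d̄/(s_d/√n) = 300/(791/√24) = 1.858
df = n − 1 = 23
p-value = P(T ≥ 1.858) ≈ 0.0380
Since p ≈ 0.0380 < α = 0.1, reject H0; the evidence is statistically significant.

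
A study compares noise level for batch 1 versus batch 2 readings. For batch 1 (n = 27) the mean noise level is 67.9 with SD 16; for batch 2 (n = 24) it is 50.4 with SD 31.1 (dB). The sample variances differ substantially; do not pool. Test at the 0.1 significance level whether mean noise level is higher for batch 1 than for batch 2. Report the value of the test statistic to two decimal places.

2.48

Let group 1 = batch 1, group 2 = batch 2. H0: μ_1 = μ_2; H1: μ_1 > μ_2 (Welch's two-sample t-test, right-tailed).
t = (x̄_1 − x̄_2)/√(s_1²/n_1 + s_2²/n_2) = (67.9 − 50.4)/√(16²/27 + 31.1²/24) = 2.48
Welch–Satterthwaite df ≈ 33.46
p-value = P(T ≥ 2.48) ≈ 0.0092
Since p ≈ 0.0092 < α = 0.1, reject H0; the evidence is statistically significant.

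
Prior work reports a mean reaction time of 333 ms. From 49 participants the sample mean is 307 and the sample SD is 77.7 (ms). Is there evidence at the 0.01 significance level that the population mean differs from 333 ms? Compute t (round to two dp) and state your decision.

H0: μ = 333; H1: μ ≠ 333 (one-sample t-test, two-sided).
t = (x̄ − μ₀)/(s/√n) = (307 − 333)/(77.7/√49) = -2.34
df = n − 1 = 48
Two-sided p-value ≈ 0.0234
Since p ≈ 0.0234 > α = 0.01, fail to reject H0; the data do not provide sufficient evidence against H0.

t = -2.34; fail to reject H0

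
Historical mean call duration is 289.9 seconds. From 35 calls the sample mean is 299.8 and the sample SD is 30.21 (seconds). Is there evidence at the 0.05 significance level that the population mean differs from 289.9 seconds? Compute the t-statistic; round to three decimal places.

H0: μ = 289.9; H1: μ ≠ 289.9 (one-sample t-test, two-sided).
t = (x̄ − μ₀)/(s/√n) = (299.8 − 289.9)/(30.21/√35) = 1.939
df = n − 1 = 34
Two-sided p-value ≈ 0.061
Since p ≈ 0.061 > α = 0.05, fail to reject H0; the data do not provide sufficient evidence against H0.

1.939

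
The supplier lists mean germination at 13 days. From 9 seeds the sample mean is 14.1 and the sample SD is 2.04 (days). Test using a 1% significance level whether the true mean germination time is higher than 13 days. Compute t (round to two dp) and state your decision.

t = 1.62; fail to reject H0

H0: μ = 13; H1: μ > 13 (one-sample t-test, right-tailed).
t = (x̄ − μ₀)/(s/√n) = (14.1 − 13)/(2.04/√9) = 1.62
df = n − 1 = 8
p-value = P(T ≥ 1.62) ≈ 0.072
Since p ≈ 0.072 > α = 0.01, fail to reject H0; the evidence is not statistically significant.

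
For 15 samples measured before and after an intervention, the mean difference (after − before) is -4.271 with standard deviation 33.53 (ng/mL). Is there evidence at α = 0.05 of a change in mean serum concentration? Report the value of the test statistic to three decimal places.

H0: μ_d = 0; H1: μ_d ≠ 0 (paired t-test on the differences, two-sided).
t = d̄/(s_d/√n) = -4.271/(33.53/√15) = -0.493
df = n − 1 = 14
Two-sided p-value ≈ 0.629
Since p ≈ 0.629 > α = 0.05, fail to reject H0; the evidence is not statistically significant.

-0.493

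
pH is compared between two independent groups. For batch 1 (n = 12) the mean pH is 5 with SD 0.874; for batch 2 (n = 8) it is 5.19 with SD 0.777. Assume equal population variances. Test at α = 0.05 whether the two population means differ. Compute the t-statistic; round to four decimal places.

Let group 1 = batch 1, group 2 = batch 2. H0: μ_1 = μ_2; H1: μ_1 ≠ μ_2 (two-sample pooled-variance t-test, two-sided).
s_p² = [(12−1)·0.874² + (8−1)·0.777²]/(12+8−2) = 0.701597
t = (5 − 5.19)/√[0.701597·(1/12 + 1/8)] = -0.4970
df = n₁ + n₂ − 2 = 18
Two-sided p-value ≈ 0.6252
Since p ≈ 0.6252 > α = 0.05, fail to reject H0; the evidence is not statistically significant.

-0.4970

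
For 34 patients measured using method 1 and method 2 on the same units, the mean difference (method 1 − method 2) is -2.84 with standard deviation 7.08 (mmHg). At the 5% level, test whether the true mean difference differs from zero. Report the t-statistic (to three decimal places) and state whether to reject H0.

t = -2.339; reject H0

H0: μ_d = 0; H1: μ_d ≠ 0 (paired t-test on the differences, two-sided).
t = d̄/(s_d/√n) = -2.84/(7.08/√34) = -2.339
df = n − 1 = 33
Two-sided p-value ≈ 0.0255
Since p ≈ 0.0255 < α = 0.05, reject H0; the data support H1.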